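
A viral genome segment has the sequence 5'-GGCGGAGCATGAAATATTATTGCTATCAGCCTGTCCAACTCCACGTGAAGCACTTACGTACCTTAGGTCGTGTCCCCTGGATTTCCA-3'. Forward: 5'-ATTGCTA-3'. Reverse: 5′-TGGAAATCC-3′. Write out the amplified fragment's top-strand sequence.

5'-ATTGCTATCAGCCTGTCCAACTCCACGTGAAGCACTTACGTACCTTAGGTCGTGTCCCCTGGATTTCCA-3'

Scanning the template, ATTGCTA occurs at positions 19–25; this primer anneals to the bottom strand there with its 3' end pointing downstream.
The reverse primer's reverse complement is GGATTTCCA, which matches the template at positions 79–87.
The product is the template from position 19 through 87 (69 bp).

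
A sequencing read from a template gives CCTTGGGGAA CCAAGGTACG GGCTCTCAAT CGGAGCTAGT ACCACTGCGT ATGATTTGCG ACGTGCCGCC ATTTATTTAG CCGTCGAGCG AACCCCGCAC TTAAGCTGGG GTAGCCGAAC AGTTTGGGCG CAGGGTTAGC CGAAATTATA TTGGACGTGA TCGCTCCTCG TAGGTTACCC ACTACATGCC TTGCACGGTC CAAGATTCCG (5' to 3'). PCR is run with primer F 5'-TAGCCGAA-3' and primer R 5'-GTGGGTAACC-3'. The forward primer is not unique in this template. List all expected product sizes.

The forward primer TAGCCGAA matches the top strand at positions 112–119, 137–144.
The reverse primer's reverse complement is GGTTACCCAC, matching at positions 173–182.
Each forward site pairs with the reverse site to give a product ending at position 182: sizes 71, 46 bp.

71 bp, 46 bp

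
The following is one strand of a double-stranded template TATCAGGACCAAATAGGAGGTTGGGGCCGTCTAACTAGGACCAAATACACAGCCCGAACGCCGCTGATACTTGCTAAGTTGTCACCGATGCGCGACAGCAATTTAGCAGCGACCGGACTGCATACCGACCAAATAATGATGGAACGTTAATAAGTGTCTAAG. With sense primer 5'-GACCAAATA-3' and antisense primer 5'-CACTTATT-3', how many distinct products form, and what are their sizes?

The forward primer GACCAAATA matches the top strand at positions 7–15, 39–47, 127–135.
The reverse primer's reverse complement is AATAAGTG, matching at positions 149–156.
Each forward site pairs with the reverse site to give a product ending at position 156: sizes 150, 118, 30 bp.

Three products: 150 bp, 118 bp, 30 bp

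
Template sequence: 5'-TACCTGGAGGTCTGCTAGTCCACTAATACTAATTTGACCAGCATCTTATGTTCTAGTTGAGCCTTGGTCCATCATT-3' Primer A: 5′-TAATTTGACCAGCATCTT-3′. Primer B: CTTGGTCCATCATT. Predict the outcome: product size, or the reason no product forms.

Primer A (TAATTTGACCAGCATCTT) matches the top strand at positions 30–47 (3' end points downstream).
Primer B (CTTGGTCCATCATT) also matches the top strand directly, at positions 63–76 — its reverse complement AATGATGGACCAAG is not present.
Both primers anneal to the bottom strand with 3' ends pointing the same way, so neither can prime synthesis back toward the other.

No product — both primers anneal to the same strand and extend in the same direction.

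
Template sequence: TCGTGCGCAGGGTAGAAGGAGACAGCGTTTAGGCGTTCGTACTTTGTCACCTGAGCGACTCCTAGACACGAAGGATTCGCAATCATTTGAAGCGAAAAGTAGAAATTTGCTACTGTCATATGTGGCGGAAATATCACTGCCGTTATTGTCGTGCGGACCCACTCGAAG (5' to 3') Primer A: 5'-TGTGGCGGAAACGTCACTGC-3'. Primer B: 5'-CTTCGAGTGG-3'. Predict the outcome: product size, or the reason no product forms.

Primer A (TGTGGCGGAAACGTCACTGC) does not match the top strand, and its reverse complement GCAGTGACGTTTCCGCCACA does not match either.
With no annealing site for primer A, no amplification occurs.

No product — primer A has no binding site in the template.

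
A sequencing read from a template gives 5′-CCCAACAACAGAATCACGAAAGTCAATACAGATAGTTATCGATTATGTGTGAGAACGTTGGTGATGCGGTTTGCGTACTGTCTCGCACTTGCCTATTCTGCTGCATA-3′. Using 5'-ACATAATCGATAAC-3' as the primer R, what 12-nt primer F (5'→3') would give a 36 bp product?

The reverse primer's reverse complement GTTATCGATTATGT matches the template at positions 35–48, so the product ends at position 48.
A 36 bp product then starts at position 48 − 36 + 1 = 13.
The forward primer is identical to the top strand there: ATCACGAAAGTC.

5'-ATCACGAAAGTC-3'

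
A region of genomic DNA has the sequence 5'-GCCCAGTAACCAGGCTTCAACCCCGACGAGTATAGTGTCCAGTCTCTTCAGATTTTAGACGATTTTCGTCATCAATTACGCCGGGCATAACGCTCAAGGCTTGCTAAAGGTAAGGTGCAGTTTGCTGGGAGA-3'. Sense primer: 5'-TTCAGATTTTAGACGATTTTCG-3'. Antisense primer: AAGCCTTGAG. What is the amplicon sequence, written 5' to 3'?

5'-TTCAGATTTTAGACGATTTTCGTCATCAATTACGCCGGGCATAACGCTCAAGGCTT-3'

The forward primer matches the template at positions 47–68.
Reverse complement of the reverse primer: CTCAAGGCTT. This occurs on the top strand at positions 93–102.
The product is the template from position 47 through 102 (56 bp).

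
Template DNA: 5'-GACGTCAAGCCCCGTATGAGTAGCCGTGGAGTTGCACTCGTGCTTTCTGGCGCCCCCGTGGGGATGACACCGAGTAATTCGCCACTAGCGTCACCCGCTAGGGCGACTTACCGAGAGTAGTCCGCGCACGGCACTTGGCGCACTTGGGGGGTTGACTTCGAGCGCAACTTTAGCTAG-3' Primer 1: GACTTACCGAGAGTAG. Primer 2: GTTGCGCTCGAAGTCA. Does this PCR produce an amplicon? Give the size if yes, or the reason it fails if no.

Primer 1 (GACTTACCGAGAGTAG) matches the top strand at positions 105–120; it acts as a forward primer.
Primer 2's reverse complement is TGACTTCGAGCGCAAC, matching the top strand at positions 153–168; it acts as a reverse primer.
The 3' ends face each other across positions 105–168, giving a 64 bp product.

Yes — a 64 bp product.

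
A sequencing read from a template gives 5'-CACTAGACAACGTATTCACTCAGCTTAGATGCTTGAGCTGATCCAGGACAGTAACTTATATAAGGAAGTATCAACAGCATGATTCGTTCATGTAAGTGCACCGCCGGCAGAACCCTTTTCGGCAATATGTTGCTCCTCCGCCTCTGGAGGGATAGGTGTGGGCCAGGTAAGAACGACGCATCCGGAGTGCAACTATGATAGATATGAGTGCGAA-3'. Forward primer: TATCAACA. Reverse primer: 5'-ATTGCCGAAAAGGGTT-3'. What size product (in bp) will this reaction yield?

58 bp

The forward primer matches the template at positions 69–76.
Reverse complement of the reverse primer: AACCCTTTTCGGCAAT. This occurs on the top strand at positions 111–126.
Amplicon spans positions 69–126: 58 bp.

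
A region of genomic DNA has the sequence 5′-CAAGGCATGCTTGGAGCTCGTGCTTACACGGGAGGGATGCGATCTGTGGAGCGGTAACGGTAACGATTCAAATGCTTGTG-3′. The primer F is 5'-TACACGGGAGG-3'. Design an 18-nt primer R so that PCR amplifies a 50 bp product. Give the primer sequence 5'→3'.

5'-CATTTGAATCGTTACCGT-3'

The forward primer binds at positions 25–35, so a 50 bp product ends at position 25 + 50 − 1 = 74.
The reverse primer anneals to the top strand over positions 57–74, i.e. to ACGGTAACGATTCAAATG.
Its sequence written 5'→3' is the reverse complement: CATTTGAATCGTTACCGT.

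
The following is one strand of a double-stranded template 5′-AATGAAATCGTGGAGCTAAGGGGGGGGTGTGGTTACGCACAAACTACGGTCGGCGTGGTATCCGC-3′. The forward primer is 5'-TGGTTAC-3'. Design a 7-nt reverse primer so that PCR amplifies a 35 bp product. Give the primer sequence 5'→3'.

The forward primer binds at positions 30–36, so a 35 bp product ends at position 30 + 35 − 1 = 64.
The reverse primer anneals to the top strand over positions 58–64, i.e. to GTATCCG.
Its sequence written 5'→3' is the reverse complement: CGGATAC.

5'-CGGATAC-3'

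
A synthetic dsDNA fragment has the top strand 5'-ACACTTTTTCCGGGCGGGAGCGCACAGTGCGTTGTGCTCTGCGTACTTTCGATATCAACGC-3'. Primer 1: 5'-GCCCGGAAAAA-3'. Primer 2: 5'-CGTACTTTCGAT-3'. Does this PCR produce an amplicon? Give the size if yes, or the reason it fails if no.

No product — the primers' 3' ends point away from each other.

Primer 1 (GCCCGGAAAAA) has reverse complement TTTTTCCGGGC, which matches the top strand at positions 5–15; primer 1 anneals to the top strand there with its 3' end pointing upstream toward position 5.
Primer 2 (CGTACTTTCGAT) matches the top strand directly at positions 42–53; it anneals to the bottom strand with its 3' end pointing downstream toward position 53.
The 3' ends diverge (primer 1 extends toward position 1, primer 2 toward position 61), so the primers never converge on a shared product.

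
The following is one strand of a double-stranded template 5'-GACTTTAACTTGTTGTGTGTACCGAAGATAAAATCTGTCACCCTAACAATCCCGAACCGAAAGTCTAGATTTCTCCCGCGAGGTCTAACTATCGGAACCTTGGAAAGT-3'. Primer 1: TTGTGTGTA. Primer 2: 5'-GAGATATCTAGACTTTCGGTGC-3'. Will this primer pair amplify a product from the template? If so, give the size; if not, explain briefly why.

Primer 2 (GAGATATCTAGACTTTCGGTGC) does not match the top strand, and its reverse complement GCACCGAAAGTCTAGATATCTC does not match either.
With no annealing site for primer 2, no amplification occurs.

No product — primer 2 has no binding site in the template.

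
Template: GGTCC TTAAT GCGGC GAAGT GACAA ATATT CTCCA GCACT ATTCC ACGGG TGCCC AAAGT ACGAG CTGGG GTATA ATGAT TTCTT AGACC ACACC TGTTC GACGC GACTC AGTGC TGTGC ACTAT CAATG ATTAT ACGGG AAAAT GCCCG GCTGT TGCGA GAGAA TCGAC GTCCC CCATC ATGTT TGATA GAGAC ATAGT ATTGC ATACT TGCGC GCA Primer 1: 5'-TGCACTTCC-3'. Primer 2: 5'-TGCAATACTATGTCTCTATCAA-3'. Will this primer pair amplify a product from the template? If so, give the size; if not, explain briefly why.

No product — primer 1 has no binding site in the template.

Primer 1 (TGCACTTCC) does not match the top strand, and its reverse complement GGAAGTGCA does not match either.
With no annealing site for primer 1, no amplification occurs.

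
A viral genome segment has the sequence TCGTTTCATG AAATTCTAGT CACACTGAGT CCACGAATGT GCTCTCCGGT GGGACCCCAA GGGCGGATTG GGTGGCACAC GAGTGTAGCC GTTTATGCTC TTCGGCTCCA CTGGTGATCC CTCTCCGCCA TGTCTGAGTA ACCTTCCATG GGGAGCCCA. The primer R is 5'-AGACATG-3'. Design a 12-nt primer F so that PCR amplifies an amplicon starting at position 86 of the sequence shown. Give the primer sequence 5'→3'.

The reverse primer's reverse complement CATGTCT matches the template at positions 129–135; the product starts at position 86.
The forward primer is identical to the top strand over positions 86–97: TAGCCGTTTATG.

5'-TAGCCGTTTATG-3'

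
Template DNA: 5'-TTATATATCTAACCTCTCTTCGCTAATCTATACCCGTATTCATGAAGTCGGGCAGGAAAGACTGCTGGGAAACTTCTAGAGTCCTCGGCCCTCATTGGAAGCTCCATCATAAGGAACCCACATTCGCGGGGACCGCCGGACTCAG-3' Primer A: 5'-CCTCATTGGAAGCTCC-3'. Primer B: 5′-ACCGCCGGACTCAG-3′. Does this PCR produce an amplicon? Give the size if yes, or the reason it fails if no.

No product — both primers anneal to the same strand and extend in the same direction.

Primer A (CCTCATTGGAAGCTCC) matches the top strand at positions 90–105 (3' end points downstream).
Primer B (ACCGCCGGACTCAG) also matches the top strand directly, at positions 132–145 — its reverse complement CTGAGTCCGGCGGT is not present.
Both primers anneal to the bottom strand with 3' ends pointing the same way, so neither can prime synthesis back toward the other.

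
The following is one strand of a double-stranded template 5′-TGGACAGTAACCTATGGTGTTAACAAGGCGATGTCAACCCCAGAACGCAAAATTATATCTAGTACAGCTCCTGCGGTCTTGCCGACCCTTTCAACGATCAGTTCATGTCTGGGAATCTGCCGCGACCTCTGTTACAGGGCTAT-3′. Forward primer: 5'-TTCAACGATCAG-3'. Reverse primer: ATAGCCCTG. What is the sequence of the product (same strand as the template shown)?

5'-TTCAACGATCAGTTCATGTCTGGGAATCTGCCGCGACCTCTGTTACAGGGCTAT-3'

Scanning the template, TTCAACGATCAG occurs at positions 90–101; this primer anneals to the bottom strand there with its 3' end pointing downstream.
Taking the reverse complement of ATAGCCCTG gives CAGGGCTAT, found at positions 135–143 on the template; the primer anneals here to the top strand with its 3' end pointing upstream.
The product is the template from position 90 through 143 (54 bp).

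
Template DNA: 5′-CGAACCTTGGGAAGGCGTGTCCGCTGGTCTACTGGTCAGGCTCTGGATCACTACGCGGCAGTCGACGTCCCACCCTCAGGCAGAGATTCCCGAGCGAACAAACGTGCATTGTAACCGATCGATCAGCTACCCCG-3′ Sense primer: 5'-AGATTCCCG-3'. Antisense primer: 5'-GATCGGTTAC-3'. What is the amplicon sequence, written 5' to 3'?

The forward primer matches the template at positions 84–92.
Reverse complement of the reverse primer: GTAACCGATC. This occurs on the top strand at positions 111–120.
The product is the template from position 84 through 120 (37 bp).

5'-AGATTCCCGAGCGAACAAACGTGCATTGTAACCGATC-3'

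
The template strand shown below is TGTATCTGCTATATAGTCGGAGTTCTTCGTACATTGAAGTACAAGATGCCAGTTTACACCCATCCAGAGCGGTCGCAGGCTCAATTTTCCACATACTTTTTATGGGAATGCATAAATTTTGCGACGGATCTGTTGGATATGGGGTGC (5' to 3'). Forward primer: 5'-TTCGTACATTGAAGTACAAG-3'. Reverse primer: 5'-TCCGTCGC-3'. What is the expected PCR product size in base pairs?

103 bp

Forward primer TTCGTACATTGAAGTACAAG is found on the top strand at positions 26–45.
Taking the reverse complement of TCCGTCGC gives GCGACGGA, found at positions 121–128 on the template; the primer anneals here to the top strand with its 3' end pointing upstream.
The product runs from position 26 to position 128, so its length is 128 − 26 + 1 = 103 bp.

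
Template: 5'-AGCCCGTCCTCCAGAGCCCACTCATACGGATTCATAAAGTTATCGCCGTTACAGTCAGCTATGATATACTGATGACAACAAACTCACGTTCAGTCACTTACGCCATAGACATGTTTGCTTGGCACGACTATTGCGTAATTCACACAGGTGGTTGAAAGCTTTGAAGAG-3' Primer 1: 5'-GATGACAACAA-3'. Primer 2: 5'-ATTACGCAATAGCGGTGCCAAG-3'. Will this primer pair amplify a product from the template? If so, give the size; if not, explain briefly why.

No product — primer 2 has no binding site in the template.

Primer 2 (ATTACGCAATAGCGGTGCCAAG) does not match the top strand, and its reverse complement CTTGGCACCGCTATTGCGTAAT does not match either.
With no annealing site for primer 2, no amplification occurs.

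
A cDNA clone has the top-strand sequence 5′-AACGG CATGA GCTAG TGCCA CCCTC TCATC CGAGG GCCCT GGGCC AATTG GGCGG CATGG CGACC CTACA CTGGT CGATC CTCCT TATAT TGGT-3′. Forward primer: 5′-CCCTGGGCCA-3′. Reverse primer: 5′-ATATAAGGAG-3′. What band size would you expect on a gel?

Forward primer CCCTGGGCCA is found on the top strand at positions 37–46.
Taking the reverse complement of ATATAAGGAG gives CTCCTTATAT, found at positions 81–90 on the template; the primer anneals here to the top strand with its 3' end pointing upstream.
Product length = (reverse-primer end) − (forward-primer start) + 1 = 90 − 37 + 1 = 54 bp.

54 bp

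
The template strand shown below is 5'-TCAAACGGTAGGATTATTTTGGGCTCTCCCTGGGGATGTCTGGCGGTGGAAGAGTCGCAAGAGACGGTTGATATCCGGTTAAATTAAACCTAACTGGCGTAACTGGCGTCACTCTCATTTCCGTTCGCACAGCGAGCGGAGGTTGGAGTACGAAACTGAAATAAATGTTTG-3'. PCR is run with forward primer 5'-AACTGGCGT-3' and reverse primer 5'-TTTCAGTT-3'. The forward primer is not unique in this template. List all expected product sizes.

The forward primer AACTGGCGT matches the top strand at positions 92–100, 101–109.
The reverse primer's reverse complement is AACTGAAA, matching at positions 154–161.
Each forward site pairs with the reverse site to give a product ending at position 161: sizes 70, 61 bp.

70 bp, 61 bp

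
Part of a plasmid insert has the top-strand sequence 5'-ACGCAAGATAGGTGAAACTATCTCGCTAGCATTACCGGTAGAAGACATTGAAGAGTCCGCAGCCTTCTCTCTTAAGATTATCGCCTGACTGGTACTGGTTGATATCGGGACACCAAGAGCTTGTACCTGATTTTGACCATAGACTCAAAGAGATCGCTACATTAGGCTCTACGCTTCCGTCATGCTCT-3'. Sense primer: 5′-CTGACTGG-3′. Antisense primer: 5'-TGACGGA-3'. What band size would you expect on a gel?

98 bp

The forward primer matches the template at positions 85–92.
Reverse complement of the reverse primer: TCCGTCA. This occurs on the top strand at positions 176–182.
The product runs from position 85 to position 182, so its length is 182 − 85 + 1 = 98 bp.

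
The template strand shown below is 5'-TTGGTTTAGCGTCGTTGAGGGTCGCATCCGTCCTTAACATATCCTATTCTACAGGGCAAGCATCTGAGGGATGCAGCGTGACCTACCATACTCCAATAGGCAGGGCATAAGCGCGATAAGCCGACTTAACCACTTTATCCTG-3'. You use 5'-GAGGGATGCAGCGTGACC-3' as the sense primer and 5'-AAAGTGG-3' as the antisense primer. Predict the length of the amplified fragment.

Forward primer GAGGGATGCAGCGTGACC is found on the top strand at positions 66–83.
The reverse primer's reverse complement is CCACTTT, which matches the template at positions 130–136.
The product runs from position 66 to position 136, so its length is 136 − 66 + 1 = 71 bp.

71 bp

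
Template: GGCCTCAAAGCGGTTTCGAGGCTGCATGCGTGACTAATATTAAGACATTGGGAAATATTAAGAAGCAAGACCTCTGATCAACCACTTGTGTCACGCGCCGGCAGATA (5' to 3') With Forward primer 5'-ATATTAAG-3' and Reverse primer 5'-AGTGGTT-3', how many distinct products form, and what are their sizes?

Two products: 50 bp, 32 bp

The forward primer ATATTAAG matches the top strand at positions 37–44, 55–62.
The reverse primer's reverse complement is AACCACT, matching at positions 80–86.
Each forward site pairs with the reverse site to give a product ending at position 86: sizes 50, 32 bp.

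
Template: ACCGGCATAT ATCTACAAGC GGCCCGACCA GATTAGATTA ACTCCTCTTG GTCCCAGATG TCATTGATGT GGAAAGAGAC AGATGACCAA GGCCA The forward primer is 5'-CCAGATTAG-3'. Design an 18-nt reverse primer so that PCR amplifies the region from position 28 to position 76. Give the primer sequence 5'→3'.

The product's 3' end on the top strand is position 76.
The reverse primer anneals to the top strand over positions 59–76, i.e. to TGTCATTGATGTGGAAAG.
Its sequence written 5'→3' is the reverse complement: CTTTCCACATCAATGACA.

5'-CTTTCCACATCAATGACA-3'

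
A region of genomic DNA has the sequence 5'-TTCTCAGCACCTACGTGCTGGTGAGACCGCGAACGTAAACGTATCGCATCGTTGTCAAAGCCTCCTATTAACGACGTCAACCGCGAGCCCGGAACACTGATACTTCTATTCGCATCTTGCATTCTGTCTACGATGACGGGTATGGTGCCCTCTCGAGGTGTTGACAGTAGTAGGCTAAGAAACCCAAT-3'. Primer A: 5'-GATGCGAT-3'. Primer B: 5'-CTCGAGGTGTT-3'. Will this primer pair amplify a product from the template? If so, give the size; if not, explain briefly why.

Primer A (GATGCGAT) has reverse complement ATCGCATC, which matches the top strand at positions 43–50; primer A anneals to the top strand there with its 3' end pointing upstream toward position 43.
Primer B (CTCGAGGTGTT) matches the top strand directly at positions 152–162; it anneals to the bottom strand with its 3' end pointing downstream toward position 162.
The 3' ends diverge (primer A extends toward position 1, primer B toward position 188), so the primers never converge on a shared product.

No product — the primers' 3' ends point away from each other.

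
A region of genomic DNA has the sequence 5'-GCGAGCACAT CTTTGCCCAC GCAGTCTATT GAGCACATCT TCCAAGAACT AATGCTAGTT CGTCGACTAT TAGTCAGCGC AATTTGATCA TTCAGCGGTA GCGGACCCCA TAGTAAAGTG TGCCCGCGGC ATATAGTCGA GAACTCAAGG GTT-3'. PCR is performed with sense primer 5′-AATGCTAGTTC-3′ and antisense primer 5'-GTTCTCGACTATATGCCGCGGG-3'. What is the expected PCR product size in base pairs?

The forward primer matches the template at positions 51–61.
Reverse complement of the reverse primer: CCCGCGGCATATAGTCGAGAAC. This occurs on the top strand at positions 123–144.
The product runs from position 51 to position 144, so its length is 144 − 51 + 1 = 94 bp.

94 bp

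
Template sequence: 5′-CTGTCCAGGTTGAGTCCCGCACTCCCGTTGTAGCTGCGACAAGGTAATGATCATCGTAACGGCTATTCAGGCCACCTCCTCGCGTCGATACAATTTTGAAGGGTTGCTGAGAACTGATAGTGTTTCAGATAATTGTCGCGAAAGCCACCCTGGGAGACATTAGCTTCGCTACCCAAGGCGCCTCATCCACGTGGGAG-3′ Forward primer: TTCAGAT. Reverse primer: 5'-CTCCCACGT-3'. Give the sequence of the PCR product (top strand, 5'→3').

5'-TTCAGATAATTGTCGCGAAAGCCACCCTGGGAGACATTAGCTTCGCTACCCAAGGCGCCTCATCCACGTGGGAG-3'

The forward primer matches the template at positions 124–130.
The reverse primer's reverse complement is ACGTGGGAG, which matches the template at positions 189–197.
The product is the template from position 124 through 197 (74 bp).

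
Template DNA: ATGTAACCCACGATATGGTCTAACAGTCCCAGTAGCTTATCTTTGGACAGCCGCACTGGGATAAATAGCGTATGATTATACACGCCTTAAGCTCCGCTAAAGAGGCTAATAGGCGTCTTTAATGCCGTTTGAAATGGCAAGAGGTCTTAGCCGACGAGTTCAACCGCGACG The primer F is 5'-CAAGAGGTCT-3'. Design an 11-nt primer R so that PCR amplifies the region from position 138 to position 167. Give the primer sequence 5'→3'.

5'-GCGGTTGAACT-3'

The product's 3' end on the top strand is position 167.
The reverse primer anneals to the top strand over positions 157–167, i.e. to AGTTCAACCGC.
Its sequence written 5'→3' is the reverse complement: GCGGTTGAACT.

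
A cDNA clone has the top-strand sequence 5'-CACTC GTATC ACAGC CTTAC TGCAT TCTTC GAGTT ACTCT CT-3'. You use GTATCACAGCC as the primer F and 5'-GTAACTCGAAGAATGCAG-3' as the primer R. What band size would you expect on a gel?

32 bp

Scanning the template, GTATCACAGCC occurs at positions 6–16; this primer anneals to the bottom strand there with its 3' end pointing downstream.
Reverse complement of the reverse primer: CTGCATTCTTCGAGTTAC. This occurs on the top strand at positions 20–37.
The product runs from position 6 to position 37, so its length is 37 − 6 + 1 = 32 bp.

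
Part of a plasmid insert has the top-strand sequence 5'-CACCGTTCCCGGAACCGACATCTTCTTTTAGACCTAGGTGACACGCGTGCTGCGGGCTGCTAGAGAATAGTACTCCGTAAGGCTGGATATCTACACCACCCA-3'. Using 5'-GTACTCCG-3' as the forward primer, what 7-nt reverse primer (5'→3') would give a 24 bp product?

The forward primer binds at positions 70–77, so a 24 bp product ends at position 70 + 24 − 1 = 93.
The reverse primer anneals to the top strand over positions 87–93, i.e. to ATATCTA.
Its sequence written 5'→3' is the reverse complement: TAGATAT.

5'-TAGATAT-3'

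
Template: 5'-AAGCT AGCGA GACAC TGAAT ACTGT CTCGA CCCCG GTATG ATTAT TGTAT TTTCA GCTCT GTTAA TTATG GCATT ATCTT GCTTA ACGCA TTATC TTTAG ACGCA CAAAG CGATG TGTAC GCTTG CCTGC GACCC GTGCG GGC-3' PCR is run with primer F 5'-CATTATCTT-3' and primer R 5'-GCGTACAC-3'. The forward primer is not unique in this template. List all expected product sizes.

The forward primer CATTATCTT matches the top strand at positions 72–80, 89–97.
The reverse primer's reverse complement is GTGTACGC, matching at positions 115–122.
Each forward site pairs with the reverse site to give a product ending at position 122: sizes 51, 34 bp.

51 bp, 34 bp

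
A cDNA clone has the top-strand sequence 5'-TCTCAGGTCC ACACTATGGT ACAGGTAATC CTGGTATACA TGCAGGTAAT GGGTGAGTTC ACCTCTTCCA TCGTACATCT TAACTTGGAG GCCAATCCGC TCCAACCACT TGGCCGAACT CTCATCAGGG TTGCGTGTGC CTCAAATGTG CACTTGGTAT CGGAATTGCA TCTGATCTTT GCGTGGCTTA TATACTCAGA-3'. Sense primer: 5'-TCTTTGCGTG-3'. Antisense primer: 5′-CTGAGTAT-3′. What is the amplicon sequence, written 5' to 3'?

Scanning the template, TCTTTGCGTG occurs at positions 176–185; this primer anneals to the bottom strand there with its 3' end pointing downstream.
Reverse complement of the reverse primer: ATACTCAG. This occurs on the top strand at positions 192–199.
The product is the template from position 176 through 199 (24 bp).

5'-TCTTTGCGTGGCTTATATACTCAG-3'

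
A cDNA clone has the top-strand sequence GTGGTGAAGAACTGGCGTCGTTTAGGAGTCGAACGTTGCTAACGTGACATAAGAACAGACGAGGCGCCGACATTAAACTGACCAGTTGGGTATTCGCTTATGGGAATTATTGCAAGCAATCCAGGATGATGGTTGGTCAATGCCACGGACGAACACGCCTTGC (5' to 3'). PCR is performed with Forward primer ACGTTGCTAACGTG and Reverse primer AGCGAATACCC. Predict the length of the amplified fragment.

66 bp

The forward primer matches the template at positions 33–46.
The reverse primer's reverse complement is GGGTATTCGCT, which matches the template at positions 88–98.
The product runs from position 33 to position 98, so its length is 98 − 33 + 1 = 66 bp.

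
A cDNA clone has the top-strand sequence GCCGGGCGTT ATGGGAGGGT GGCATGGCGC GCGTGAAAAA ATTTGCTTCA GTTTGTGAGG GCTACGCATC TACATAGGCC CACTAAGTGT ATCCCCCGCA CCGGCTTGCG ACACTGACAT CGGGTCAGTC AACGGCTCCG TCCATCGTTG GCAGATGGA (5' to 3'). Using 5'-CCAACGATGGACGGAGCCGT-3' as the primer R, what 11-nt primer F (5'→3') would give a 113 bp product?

The reverse primer's reverse complement ACGGCTCCGTCCATCGTTGG matches the template at positions 132–151, so the product ends at position 151.
A 113 bp product then starts at position 151 − 113 + 1 = 39.
The forward primer is identical to the top strand there: AAATTTGCTTC.

5'-AAATTTGCTTC-3'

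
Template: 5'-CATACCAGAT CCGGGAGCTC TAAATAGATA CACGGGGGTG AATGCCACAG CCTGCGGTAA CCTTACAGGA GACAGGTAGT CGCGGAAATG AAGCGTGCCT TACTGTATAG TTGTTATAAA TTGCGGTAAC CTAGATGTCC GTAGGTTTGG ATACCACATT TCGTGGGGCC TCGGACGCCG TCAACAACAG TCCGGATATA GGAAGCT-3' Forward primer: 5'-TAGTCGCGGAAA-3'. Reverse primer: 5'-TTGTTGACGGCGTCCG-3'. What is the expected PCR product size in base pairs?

111 bp

The forward primer matches the template at positions 77–88.
Taking the reverse complement of TTGTTGACGGCGTCCG gives CGGACGCCGTCAACAA, found at positions 172–187 on the template; the primer anneals here to the top strand with its 3' end pointing upstream.
Product length = (reverse-primer end) − (forward-primer start) + 1 = 187 − 77 + 1 = 111 bp.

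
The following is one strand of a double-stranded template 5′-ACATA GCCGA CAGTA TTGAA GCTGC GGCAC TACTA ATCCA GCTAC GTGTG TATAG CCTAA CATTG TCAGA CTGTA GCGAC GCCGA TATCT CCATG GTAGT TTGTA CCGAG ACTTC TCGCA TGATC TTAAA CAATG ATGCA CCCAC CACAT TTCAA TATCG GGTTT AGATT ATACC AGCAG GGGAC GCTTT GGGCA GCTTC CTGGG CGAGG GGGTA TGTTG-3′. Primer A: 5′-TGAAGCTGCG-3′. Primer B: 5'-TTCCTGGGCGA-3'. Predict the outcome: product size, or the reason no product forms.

Primer A (TGAAGCTGCG) matches the top strand at positions 17–26 (3' end points downstream).
Primer B (TTCCTGGGCGA) also matches the top strand directly, at positions 198–208 — its reverse complement TCGCCCAGGAA is not present.
Both primers anneal to the bottom strand with 3' ends pointing the same way, so neither can prime synthesis back toward the other.

No product — both primers anneal to the same strand and extend in the same direction.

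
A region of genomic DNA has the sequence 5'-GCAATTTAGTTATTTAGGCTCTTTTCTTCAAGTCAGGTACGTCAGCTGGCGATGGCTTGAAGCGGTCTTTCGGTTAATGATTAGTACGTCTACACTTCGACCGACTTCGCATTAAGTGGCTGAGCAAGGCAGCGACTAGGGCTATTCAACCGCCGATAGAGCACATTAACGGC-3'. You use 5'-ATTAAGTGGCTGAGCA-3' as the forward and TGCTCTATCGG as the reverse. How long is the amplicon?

Forward primer ATTAAGTGGCTGAGCA is found on the top strand at positions 111–126.
The reverse primer's reverse complement is CCGATAGAGCA, which matches the template at positions 153–163.
Amplicon spans positions 111–163: 53 bp.

53 bp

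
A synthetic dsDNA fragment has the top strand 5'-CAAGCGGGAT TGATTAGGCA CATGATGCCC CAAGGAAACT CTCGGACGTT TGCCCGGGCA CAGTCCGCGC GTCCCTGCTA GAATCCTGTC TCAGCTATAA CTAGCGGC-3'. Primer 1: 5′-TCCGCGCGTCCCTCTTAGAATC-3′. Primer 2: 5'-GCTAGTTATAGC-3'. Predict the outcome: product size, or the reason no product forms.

Primer 1 (TCCGCGCGTCCCTCTTAGAATC) does not match the top strand, and its reverse complement GATTCTAAGAGGGACGCGCGGA does not match either.
With no annealing site for primer 1, no amplification occurs.

No product — primer 1 has no binding site in the template.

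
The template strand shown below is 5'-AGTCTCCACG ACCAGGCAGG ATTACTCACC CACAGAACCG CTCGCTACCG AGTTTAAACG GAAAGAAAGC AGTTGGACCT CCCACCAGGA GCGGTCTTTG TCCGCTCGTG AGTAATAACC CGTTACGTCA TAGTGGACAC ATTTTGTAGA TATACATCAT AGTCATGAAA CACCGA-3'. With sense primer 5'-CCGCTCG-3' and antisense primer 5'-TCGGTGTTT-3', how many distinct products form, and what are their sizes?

Two products: 139 bp, 75 bp

The forward primer CCGCTCG matches the top strand at positions 38–44, 102–108.
The reverse primer's reverse complement is AAACACCGA, matching at positions 168–176.
Each forward site pairs with the reverse site to give a product ending at position 176: sizes 139, 75 bp.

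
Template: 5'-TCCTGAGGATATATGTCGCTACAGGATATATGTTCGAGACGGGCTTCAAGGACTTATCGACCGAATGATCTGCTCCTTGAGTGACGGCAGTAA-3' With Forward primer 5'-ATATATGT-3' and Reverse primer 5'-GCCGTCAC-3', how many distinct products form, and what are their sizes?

The forward primer ATATATGT matches the top strand at positions 9–16, 26–33.
The reverse primer's reverse complement is GTGACGGC, matching at positions 81–88.
Each forward site pairs with the reverse site to give a product ending at position 88: sizes 80, 63 bp.

Two products: 80 bp, 63 bp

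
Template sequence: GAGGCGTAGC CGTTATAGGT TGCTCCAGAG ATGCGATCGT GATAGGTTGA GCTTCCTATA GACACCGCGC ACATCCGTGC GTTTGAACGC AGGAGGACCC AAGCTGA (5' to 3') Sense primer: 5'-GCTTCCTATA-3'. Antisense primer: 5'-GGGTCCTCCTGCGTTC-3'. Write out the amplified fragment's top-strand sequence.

5'-GCTTCCTATAGACACCGCGCACATCCGTGCGTTTGAACGCAGGAGGACCC-3'

Forward primer GCTTCCTATA is found on the top strand at positions 51–60.
The reverse primer's reverse complement is GAACGCAGGAGGACCC, which matches the template at positions 85–100.
The product is the template from position 51 through 100 (50 bp).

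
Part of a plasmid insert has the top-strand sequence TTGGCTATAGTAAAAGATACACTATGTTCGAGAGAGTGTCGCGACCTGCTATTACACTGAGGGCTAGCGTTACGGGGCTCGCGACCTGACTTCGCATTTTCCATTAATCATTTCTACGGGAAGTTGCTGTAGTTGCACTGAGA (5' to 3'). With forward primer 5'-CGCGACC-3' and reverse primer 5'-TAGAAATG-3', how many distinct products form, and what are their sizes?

Two products: 77 bp, 37 bp

The forward primer CGCGACC matches the top strand at positions 40–46, 80–86.
The reverse primer's reverse complement is CATTTCTA, matching at positions 109–116.
Each forward site pairs with the reverse site to give a product ending at position 116: sizes 77, 37 bp.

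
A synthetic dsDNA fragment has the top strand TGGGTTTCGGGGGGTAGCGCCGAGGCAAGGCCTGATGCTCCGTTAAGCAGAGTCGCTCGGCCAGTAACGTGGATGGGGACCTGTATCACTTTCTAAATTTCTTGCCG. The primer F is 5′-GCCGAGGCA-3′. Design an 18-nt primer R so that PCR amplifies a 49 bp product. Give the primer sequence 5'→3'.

The forward primer binds at positions 19–27, so a 49 bp product ends at position 19 + 49 − 1 = 67.
The reverse primer anneals to the top strand over positions 50–67, i.e. to GAGTCGCTCGGCCAGTAA.
Its sequence written 5'→3' is the reverse complement: TTACTGGCCGAGCGACTC.

5'-TTACTGGCCGAGCGACTC-3'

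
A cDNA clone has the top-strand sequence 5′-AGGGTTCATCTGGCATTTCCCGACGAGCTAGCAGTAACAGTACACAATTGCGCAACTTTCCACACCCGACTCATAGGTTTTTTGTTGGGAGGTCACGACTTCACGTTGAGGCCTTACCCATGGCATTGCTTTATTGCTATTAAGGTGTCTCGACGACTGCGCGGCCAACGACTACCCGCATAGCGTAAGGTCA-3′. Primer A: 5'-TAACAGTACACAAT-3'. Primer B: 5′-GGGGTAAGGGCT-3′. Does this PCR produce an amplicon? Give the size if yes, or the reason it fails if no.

Primer B (GGGGTAAGGGCT) does not match the top strand, and its reverse complement AGCCCTTACCCC does not match either.
With no annealing site for primer B, no amplification occurs.

No product — primer B has no binding site in the template.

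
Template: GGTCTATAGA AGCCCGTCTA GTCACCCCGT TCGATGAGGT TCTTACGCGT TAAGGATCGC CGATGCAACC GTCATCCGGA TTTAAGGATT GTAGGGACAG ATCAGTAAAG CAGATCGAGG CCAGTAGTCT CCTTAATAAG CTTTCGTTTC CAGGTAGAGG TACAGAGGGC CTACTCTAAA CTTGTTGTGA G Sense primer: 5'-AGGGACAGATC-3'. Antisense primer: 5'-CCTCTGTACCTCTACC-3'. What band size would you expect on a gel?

76 bp

Scanning the template, AGGGACAGATC occurs at positions 93–103; this primer anneals to the bottom strand there with its 3' end pointing downstream.
Reverse complement of the reverse primer: GGTAGAGGTACAGAGG. This occurs on the top strand at positions 153–168.
Amplicon spans positions 93–168: 76 bp.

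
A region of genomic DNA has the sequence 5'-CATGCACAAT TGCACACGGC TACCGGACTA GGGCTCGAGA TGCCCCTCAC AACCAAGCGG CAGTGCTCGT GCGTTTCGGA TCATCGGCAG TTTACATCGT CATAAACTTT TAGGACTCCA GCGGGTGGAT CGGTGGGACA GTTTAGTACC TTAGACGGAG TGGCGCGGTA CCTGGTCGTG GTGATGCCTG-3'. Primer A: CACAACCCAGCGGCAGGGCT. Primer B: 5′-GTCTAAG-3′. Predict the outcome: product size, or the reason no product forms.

Primer A (CACAACCCAGCGGCAGGGCT) does not match the top strand, and its reverse complement AGCCCTGCCGCTGGGTTGTG does not match either.
With no annealing site for primer A, no amplification occurs.

No product — primer A has no binding site in the template.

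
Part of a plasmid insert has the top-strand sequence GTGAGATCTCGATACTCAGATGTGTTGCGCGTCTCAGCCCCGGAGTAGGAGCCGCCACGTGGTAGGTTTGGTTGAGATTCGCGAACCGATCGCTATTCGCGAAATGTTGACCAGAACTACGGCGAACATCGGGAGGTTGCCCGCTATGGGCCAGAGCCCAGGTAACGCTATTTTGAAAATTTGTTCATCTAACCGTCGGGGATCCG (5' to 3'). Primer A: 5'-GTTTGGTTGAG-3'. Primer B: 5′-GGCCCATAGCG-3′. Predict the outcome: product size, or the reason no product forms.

Yes — an 87 bp product.

Primer A (GTTTGGTTGAG) matches the top strand at positions 66–76; it acts as a forward primer.
Primer B's reverse complement is CGCTATGGGCC, matching the top strand at positions 142–152; it acts as a reverse primer.
The 3' ends face each other across positions 66–152, giving an 87 bp product.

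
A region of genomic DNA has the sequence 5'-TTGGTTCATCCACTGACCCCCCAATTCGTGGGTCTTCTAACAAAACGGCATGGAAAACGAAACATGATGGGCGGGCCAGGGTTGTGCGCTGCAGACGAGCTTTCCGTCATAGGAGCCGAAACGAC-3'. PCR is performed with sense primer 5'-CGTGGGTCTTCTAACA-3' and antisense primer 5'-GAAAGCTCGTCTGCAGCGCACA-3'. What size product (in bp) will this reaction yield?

The forward primer matches the template at positions 27–42.
The reverse primer's reverse complement is TGTGCGCTGCAGACGAGCTTTC, which matches the template at positions 83–104.
Product length = (reverse-primer end) − (forward-primer start) + 1 = 104 − 27 + 1 = 78 bp.

78 bp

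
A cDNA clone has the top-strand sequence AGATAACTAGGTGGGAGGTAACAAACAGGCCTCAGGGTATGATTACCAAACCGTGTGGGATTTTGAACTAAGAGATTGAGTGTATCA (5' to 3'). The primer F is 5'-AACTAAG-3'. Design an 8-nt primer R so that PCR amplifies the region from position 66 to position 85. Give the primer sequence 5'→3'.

The product's 3' end on the top strand is position 85.
The reverse primer anneals to the top strand over positions 78–85, i.e. to GAGTGTAT.
Its sequence written 5'→3' is the reverse complement: ATACACTC.

5'-ATACACTC-3'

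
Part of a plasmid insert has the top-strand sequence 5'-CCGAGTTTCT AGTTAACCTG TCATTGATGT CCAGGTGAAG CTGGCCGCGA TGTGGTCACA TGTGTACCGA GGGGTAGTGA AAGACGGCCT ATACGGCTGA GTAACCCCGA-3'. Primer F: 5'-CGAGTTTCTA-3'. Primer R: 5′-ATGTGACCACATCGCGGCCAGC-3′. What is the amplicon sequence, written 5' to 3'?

Forward primer CGAGTTTCTA is found on the top strand at positions 2–11.
The reverse primer's reverse complement is GCTGGCCGCGATGTGGTCACAT, which matches the template at positions 40–61.
The product is the template from position 2 through 61 (60 bp).

5'-CGAGTTTCTAGTTAACCTGTCATTGATGTCCAGGTGAAGCTGGCCGCGATGTGGTCACAT-3'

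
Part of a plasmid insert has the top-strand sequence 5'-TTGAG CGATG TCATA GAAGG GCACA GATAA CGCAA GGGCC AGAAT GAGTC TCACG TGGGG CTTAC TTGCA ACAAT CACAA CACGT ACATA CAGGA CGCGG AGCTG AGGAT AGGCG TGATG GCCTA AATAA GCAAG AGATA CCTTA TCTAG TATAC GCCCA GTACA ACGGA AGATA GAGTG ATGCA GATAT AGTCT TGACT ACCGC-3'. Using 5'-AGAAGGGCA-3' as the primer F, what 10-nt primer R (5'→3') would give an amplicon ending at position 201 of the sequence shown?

5'-TAGTCAAGAC-3'

The forward primer binds at positions 15–23; the product's 3' end on the top strand is position 201.
The reverse primer anneals to the top strand over positions 192–201, i.e. to GTCTTGACTA.
Its sequence written 5'→3' is the reverse complement: TAGTCAAGAC.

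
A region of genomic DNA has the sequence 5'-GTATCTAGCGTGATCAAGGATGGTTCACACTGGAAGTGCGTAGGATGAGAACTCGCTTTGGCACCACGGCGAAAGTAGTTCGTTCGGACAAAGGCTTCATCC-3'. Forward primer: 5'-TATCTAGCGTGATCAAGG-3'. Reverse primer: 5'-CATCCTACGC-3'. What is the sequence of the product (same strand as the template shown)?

Scanning the template, TATCTAGCGTGATCAAGG occurs at positions 2–19; this primer anneals to the bottom strand there with its 3' end pointing downstream.
Taking the reverse complement of CATCCTACGC gives GCGTAGGATG, found at positions 38–47 on the template; the primer anneals here to the top strand with its 3' end pointing upstream.
The product is the template from position 2 through 47 (46 bp).

5'-TATCTAGCGTGATCAAGGATGGTTCACACTGGAAGTGCGTAGGATG-3'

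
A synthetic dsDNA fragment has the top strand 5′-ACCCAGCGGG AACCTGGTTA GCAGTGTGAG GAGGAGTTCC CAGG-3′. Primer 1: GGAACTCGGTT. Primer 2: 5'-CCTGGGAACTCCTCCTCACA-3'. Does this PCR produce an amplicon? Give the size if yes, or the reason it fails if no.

No product — primer 1 has no binding site in the template.

Primer 1 (GGAACTCGGTT) does not match the top strand, and its reverse complement AACCGAGTTCC does not match either.
With no annealing site for primer 1, no amplification occurs.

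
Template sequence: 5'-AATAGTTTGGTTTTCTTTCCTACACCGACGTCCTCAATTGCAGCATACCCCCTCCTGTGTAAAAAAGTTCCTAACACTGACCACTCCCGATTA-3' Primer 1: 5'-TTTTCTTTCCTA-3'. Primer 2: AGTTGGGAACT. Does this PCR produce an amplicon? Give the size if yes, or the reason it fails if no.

Primer 2 (AGTTGGGAACT) does not match the top strand, and its reverse complement AGTTCCCAACT does not match either.
With no annealing site for primer 2, no amplification occurs.

No product — primer 2 has no binding site in the template.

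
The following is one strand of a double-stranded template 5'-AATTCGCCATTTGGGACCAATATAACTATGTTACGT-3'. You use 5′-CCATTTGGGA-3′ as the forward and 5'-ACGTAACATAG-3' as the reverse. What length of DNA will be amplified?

The forward primer matches the template at positions 7–16.
Reverse complement of the reverse primer: CTATGTTACGT. This occurs on the top strand at positions 26–36.
The product runs from position 7 to position 36, so its length is 36 − 7 + 1 = 30 bp.

30 bp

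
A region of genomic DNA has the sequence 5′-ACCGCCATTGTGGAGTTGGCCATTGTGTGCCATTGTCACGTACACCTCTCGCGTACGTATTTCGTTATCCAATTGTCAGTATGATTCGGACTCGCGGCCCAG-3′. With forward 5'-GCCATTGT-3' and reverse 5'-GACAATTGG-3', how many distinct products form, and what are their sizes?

Three products: 74 bp, 59 bp, 49 bp

The forward primer GCCATTGT matches the top strand at positions 4–11, 19–26, 29–36.
The reverse primer's reverse complement is CCAATTGTC, matching at positions 69–77.
Each forward site pairs with the reverse site to give a product ending at position 77: sizes 74, 59, 49 bp.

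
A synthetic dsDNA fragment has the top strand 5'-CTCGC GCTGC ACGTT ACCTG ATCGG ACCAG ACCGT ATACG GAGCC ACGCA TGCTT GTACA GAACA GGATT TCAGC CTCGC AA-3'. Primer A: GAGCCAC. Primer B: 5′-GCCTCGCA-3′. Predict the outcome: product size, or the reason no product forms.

Primer A (GAGCCAC) matches the top strand at positions 41–47 (3' end points downstream).
Primer B (GCCTCGCA) also matches the top strand directly, at positions 74–81 — its reverse complement TGCGAGGC is not present.
Both primers anneal to the bottom strand with 3' ends pointing the same way, so neither can prime synthesis back toward the other.

No product — both primers anneal to the same strand and extend in the same direction.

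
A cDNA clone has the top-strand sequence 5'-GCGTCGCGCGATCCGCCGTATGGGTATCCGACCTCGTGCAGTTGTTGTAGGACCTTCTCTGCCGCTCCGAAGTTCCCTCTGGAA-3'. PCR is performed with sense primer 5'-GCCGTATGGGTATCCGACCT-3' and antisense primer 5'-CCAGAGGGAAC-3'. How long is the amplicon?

Scanning the template, GCCGTATGGGTATCCGACCT occurs at positions 15–34; this primer anneals to the bottom strand there with its 3' end pointing downstream.
Taking the reverse complement of CCAGAGGGAAC gives GTTCCCTCTGG, found at positions 72–82 on the template; the primer anneals here to the top strand with its 3' end pointing upstream.
The product runs from position 15 to position 82, so its length is 82 − 15 + 1 = 68 bp.

68 bp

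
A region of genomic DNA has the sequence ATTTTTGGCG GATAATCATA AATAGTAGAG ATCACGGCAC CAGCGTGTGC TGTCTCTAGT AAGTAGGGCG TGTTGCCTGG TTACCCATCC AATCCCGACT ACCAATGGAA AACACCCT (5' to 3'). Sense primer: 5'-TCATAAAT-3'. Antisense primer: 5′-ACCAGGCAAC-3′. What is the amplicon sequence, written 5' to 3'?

5'-TCATAAATAGTAGAGATCACGGCACCAGCGTGTGCTGTCTCTAGTAAGTAGGGCGTGTTGCCTGGT-3'

Scanning the template, TCATAAAT occurs at positions 16–23; this primer anneals to the bottom strand there with its 3' end pointing downstream.
The reverse primer's reverse complement is GTTGCCTGGT, which matches the template at positions 72–81.
The product is the template from position 16 through 81 (66 bp).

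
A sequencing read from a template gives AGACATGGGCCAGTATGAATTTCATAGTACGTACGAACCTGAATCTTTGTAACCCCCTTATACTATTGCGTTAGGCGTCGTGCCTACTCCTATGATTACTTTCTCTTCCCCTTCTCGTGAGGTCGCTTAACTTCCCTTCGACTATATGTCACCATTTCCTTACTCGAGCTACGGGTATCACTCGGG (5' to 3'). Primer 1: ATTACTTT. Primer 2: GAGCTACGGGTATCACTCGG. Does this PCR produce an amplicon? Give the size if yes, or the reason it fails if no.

No product — both primers anneal to the same strand and extend in the same direction.

Primer 1 (ATTACTTT) matches the top strand at positions 95–102 (3' end points downstream).
Primer 2 (GAGCTACGGGTATCACTCGG) also matches the top strand directly, at positions 166–185 — its reverse complement CCGAGTGATACCCGTAGCTC is not present.
Both primers anneal to the bottom strand with 3' ends pointing the same way, so neither can prime synthesis back toward the other.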